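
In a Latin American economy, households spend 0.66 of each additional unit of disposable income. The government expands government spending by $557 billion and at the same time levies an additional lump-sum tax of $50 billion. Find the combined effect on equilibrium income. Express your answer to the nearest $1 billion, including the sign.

Expenditure multiplier = 1/(1 − MPC) = 1/(1 − 0.66) = 1/0.34 ≈ 2.941.
ΔG contributes k·ΔG = (+$557 billion) / 0.34 ≈ +$1,638.2 billion.
ΔT of +$50 billion changes first-round spending by −c·ΔT = −$33 billion, contributing k·(−c·ΔT) = (−$33 billion) / 0.34 ≈ −$97.1 billion.
Net ΔY = k(ΔG − c·ΔT) = (+$524 billion) / 0.34 ≈ +$1,541 billion.

+$1,541 billion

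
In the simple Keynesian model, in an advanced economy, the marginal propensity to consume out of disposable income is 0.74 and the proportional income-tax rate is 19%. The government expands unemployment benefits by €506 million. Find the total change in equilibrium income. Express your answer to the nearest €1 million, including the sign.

The transfer change shifts disposable income by +€506 million, so first-round consumption changes by c·ΔTR = 0.74 × (+€506 million) = +€374.44 million.
Expenditure multiplier = 1/(1 − c(1−t)) = 1/(1 − 0.74×0.81) = 1/0.4006 ≈ 2.496.
The transfer multiplier is c × k ≈ 1.847, so ΔY = k × (c·ΔTR) = (+€374.44 million) / 0.4006 ≈ +€935 million.

+€935 million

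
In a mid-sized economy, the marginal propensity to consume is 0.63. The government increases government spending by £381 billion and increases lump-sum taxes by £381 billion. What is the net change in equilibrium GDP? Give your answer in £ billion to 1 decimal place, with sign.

Expenditure multiplier = 1/(1 − MPC) = 1/(1 − 0.63) = 1/0.37 ≈ 2.703.
ΔG contributes k·ΔG = (+£381 billion) / 0.37 ≈ +£1,029.7 billion.
ΔT of +£381 billion changes first-round spending by −c·ΔT = −£240.03 billion, contributing k·(−c·ΔT) = (−£240.03 billion) / 0.37 ≈ −£648.7 billion.
With ΔG = ΔT and no other leakages, the balanced-budget multiplier is 1, so ΔY = ΔG = +£381 billion.

+£381.0 billion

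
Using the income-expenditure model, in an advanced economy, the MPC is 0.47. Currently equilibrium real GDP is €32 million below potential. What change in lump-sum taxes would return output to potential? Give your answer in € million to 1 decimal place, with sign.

−€36.1 million

Spending multiplier = 1/(1 − MPC) = 1/(1 − 0.47) = 1/0.53 ≈ 1.887.
Tax multiplier = −c·k = −0.47/0.53 ≈ −0.887. Need ΔY = +€32 million, so ΔT = ΔY/(−c·k) = −(+€32 million) × 0.53 / 0.47 ≈ −€36.1 million.
The government should cut lump-sum taxes by €36.1 million.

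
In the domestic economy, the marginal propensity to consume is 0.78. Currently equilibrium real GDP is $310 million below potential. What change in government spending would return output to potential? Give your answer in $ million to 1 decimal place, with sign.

Spending multiplier = 1/(1 − MPC) = 1/(1 − 0.78) = 1/0.22 ≈ 4.545.
Need ΔY = +$310 million, so ΔG = ΔY/k = (+$310 million) × 0.22 = +$68.2 million.
The government should increase government spending by $68.2 million.

+$68.2 million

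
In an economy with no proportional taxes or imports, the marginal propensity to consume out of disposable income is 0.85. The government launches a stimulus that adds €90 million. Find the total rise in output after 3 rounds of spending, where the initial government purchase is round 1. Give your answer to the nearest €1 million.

Round 1 adds ΔG = €90 million; each later round is MPC = 0.85 times the previous.
After 3 rounds: 90 + 76.5 + 65.025 = ΔG·(1 − c^3)/(1 − c) = 90 × (1 − 0.614125)/0.15 ≈ €232 million.

€232 million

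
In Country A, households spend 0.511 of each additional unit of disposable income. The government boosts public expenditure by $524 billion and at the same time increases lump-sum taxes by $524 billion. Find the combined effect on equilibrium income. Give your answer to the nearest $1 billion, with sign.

Expenditure multiplier = 1/(1 − MPC) = 1/(1 − 0.511) = 1/0.489 ≈ 2.045.
ΔG contributes k·ΔG = (+$524 billion) / 0.489 ≈ +$1,071.6 billion.
ΔT of +$524 billion changes first-round spending by −c·ΔT = −$267.764 billion, contributing k·(−c·ΔT) = (−$267.764 billion) / 0.489 ≈ −$547.6 billion.
With ΔG = ΔT and no other leakages, the balanced-budget multiplier is 1, so ΔY = ΔG = +$524 billion.

+$524 billion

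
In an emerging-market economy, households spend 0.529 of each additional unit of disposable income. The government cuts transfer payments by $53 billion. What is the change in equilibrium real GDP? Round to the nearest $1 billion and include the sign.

The transfer change shifts disposable income by −$53 billion, so first-round consumption changes by c·ΔTR = 0.529 × (−$53 billion) = −$28.037 billion.
Expenditure multiplier = 1/(1 − MPC) = 1/(1 − 0.529) = 1/0.471 ≈ 2.123.
The transfer multiplier is c × k ≈ 1.123, so ΔY = k × (c·ΔTR) = (−$28.037 billion) / 0.471 ≈ −$60 billion.

−$60 billion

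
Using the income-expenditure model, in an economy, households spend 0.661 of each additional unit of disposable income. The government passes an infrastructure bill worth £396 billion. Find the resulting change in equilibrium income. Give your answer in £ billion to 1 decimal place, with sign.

+£1,168.1 billion

Expenditure multiplier = 1/(1 − MPC) = 1/(1 − 0.661) = 1/0.339 ≈ 2.95.
ΔY = k × ΔG = (+£396 billion) / 0.339 ≈ +£1,168.1 billion.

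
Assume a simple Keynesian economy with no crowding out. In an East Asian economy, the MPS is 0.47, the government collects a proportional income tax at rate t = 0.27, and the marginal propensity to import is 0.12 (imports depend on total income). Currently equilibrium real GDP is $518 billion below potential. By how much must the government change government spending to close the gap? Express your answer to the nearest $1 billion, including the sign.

MPC = 1 − MPS = 1 − 0.47 = 0.53.
Spending multiplier = 1/(1 − c(1−t) + m) = 1/(1 − 0.53×0.73 + 0.12) = 1/0.7331 ≈ 1.364.
Need ΔY = +$518 billion, so ΔG = ΔY/k = (+$518 billion) × 0.7331 ≈ +$380 billion.
The government should increase government spending by $380 billion.

+$380 billion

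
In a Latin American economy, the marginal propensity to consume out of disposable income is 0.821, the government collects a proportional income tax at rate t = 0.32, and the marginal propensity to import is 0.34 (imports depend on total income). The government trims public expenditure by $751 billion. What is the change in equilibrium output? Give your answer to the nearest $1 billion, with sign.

−$961 billion

Government-spending multiplier = 1/(1 − c(1−t) + m) = 1/(1 − 0.821×0.68 + 0.34) = 1/0.78172 ≈ 1.279.
ΔY = k × ΔG = (−$751 billion) / 0.78172 ≈ −$961 billion.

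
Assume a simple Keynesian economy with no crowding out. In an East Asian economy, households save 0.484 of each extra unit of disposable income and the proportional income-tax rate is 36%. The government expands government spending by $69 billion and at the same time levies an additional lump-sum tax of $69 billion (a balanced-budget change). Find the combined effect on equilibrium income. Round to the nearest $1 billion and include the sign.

MPC = 1 − MPS = 1 − 0.484 = 0.516.
Expenditure multiplier = 1/(1 − c(1−t)) = 1/(1 − 0.516×0.64) = 1/0.66976 ≈ 1.493.
ΔG contributes k·ΔG = (+$69 billion) / 0.66976 ≈ +$103 billion.
ΔT of +$69 billion changes first-round spending by −c·ΔT = −$35.604 billion, contributing k·(−c·ΔT) = (−$35.604 billion) / 0.66976 ≈ −$53.2 billion.
Net ΔY = k(ΔG − c·ΔT) = (+$33.396 billion) / 0.66976 ≈ +$50 billion.

+$50 billion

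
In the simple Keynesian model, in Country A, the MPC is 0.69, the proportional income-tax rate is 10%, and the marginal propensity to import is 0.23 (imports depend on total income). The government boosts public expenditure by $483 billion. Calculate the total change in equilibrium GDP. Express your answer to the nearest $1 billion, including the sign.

+$793 billion

Spending multiplier = 1/(1 − c(1−t) + m) = 1/(1 − 0.69×0.9 + 0.23) = 1/0.609 ≈ 1.642.
ΔY = k × ΔG = (+$483 billion) / 0.609 ≈ +$793 billion.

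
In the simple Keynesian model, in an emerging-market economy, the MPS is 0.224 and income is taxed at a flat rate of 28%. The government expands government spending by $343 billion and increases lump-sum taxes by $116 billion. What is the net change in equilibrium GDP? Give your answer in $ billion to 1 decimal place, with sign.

MPC = 1 − MPS = 1 − 0.224 = 0.776.
Expenditure multiplier = 1/(1 − c(1−t)) = 1/(1 − 0.776×0.72) = 1/0.44128 ≈ 2.266.
ΔG contributes k·ΔG = (+$343 billion) / 0.44128 ≈ +$777.3 billion.
ΔT of +$116 billion changes first-round spending by −c·ΔT = −$90.016 billion, contributing k·(−c·ΔT) = (−$90.016 billion) / 0.44128 ≈ −$204 billion.
Net ΔY = k(ΔG − c·ΔT) = (+$252.984 billion) / 0.44128 ≈ +$573.3 billion.

+$573.3 billion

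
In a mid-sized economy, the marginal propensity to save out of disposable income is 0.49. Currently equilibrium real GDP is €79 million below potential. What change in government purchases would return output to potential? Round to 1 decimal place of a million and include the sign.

MPC = 1 − MPS = 1 − 0.49 = 0.51.
Spending multiplier = 1/(1 − MPC) = 1/(1 − 0.51) = 1/0.49 ≈ 2.041.
Need ΔY = +€79 million, so ΔG = ΔY/k = (+€79 million) × 0.49 ≈ +€38.7 million.
The government should increase government purchases by €38.7 million.

+€38.7 million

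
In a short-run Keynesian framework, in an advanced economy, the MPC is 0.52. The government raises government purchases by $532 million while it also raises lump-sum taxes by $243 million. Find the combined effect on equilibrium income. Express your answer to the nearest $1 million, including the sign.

Expenditure multiplier = 1/(1 − MPC) = 1/(1 − 0.52) = 1/0.48 ≈ 2.083.
ΔG contributes k·ΔG = (+$532 million) / 0.48 ≈ +$1,108.3 million.
ΔT of +$243 million changes first-round spending by −c·ΔT = −$126.36 million, contributing k·(−c·ΔT) = (−$126.36 million) / 0.48 ≈ −$263.3 million.
Net ΔY = k(ΔG − c·ΔT) = (+$405.64 million) / 0.48 ≈ +$845 million.

+$845 million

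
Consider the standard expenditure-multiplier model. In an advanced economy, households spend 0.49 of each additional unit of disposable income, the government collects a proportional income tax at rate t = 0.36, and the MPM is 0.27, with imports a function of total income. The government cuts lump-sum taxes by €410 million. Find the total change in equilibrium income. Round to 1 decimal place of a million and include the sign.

A lump-sum tax change of −€410 million shifts disposable income by +€410 million; first-round consumption changes by −c × ΔT = −0.49 × (−€410 million) = +€200.9 million.
Expenditure multiplier = 1/(1 − c(1−t) + m) = 1/(1 − 0.49×0.64 + 0.27) = 1/0.9564 ≈ 1.046.
The tax multiplier is −c × k ≈ −0.512, so ΔY = k × (−c·ΔT) = (+€200.9 million) / 0.9564 ≈ +€210.1 million.

+€210.1 million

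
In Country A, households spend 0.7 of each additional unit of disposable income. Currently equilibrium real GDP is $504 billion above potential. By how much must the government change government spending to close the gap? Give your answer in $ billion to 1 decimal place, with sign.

Spending multiplier = 1/(1 − MPC) = 1/(1 − 0.7) = 1/0.3 ≈ 3.333.
Need ΔY = −$504 billion, so ΔG = ΔY/k = (−$504 billion) × 0.3 = −$151.2 billion.
The government should cut government spending by $151.2 billion.

−$151.2 billion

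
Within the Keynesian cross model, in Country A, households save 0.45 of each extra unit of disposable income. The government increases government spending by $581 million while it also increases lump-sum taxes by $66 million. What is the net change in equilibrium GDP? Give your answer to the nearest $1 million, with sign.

+$1,210 million

MPC = 1 − MPS = 1 − 0.45 = 0.55.
Expenditure multiplier = 1/(1 − MPC) = 1/(1 − 0.55) = 1/0.45 ≈ 2.222.
ΔG contributes k·ΔG = (+$581 million) / 0.45 ≈ +$1,291.1 million.
ΔT of +$66 million changes first-round spending by −c·ΔT = −$36.3 million, contributing k·(−c·ΔT) = (−$36.3 million) / 0.45 ≈ −$80.7 million.
Net ΔY = k(ΔG − c·ΔT) = (+$544.7 million) / 0.45 ≈ +$1,210 million.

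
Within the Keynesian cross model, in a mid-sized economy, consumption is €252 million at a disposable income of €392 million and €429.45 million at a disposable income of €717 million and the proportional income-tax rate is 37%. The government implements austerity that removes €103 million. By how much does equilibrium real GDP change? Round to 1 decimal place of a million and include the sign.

MPC = ΔC/ΔYd = (429.45 − 252)/(717 − 392) = 177.45/325 = 0.546.
Government-spending multiplier = 1/(1 − c(1−t)) = 1/(1 − 0.546×0.63) = 1/0.65602 ≈ 1.524.
ΔY = k × ΔG = (−€103 million) / 0.65602 ≈ −€157 million.

−€157.0 million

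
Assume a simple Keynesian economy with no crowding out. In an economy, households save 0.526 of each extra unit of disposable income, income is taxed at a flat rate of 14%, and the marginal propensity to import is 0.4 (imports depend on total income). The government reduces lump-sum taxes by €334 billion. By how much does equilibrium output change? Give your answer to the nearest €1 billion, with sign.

MPC = 1 − MPS = 1 − 0.526 = 0.474.
A lump-sum tax change of −€334 billion shifts disposable income by +€334 billion; first-round consumption changes by −c × ΔT = −0.474 × (−€334 billion) = +€158.316 billion.
Expenditure multiplier = 1/(1 − c(1−t) + m) = 1/(1 − 0.474×0.86 + 0.4) = 1/0.99236 ≈ 1.008.
The tax multiplier is −c × k ≈ −0.478, so ΔY = k × (−c·ΔT) = (+€158.316 billion) / 0.99236 ≈ +€160 billion.

+€160 billion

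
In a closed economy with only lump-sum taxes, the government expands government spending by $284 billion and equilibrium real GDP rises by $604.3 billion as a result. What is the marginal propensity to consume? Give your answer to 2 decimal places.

0.53

Implied spending multiplier k = ΔY/ΔG = 604.3/284 ≈ 2.1278.
Since k = 1/(1 − MPC), MPC = 1 − 1/k = 1 − ΔG/ΔY = 1 − 284/604.3 ≈ 0.53.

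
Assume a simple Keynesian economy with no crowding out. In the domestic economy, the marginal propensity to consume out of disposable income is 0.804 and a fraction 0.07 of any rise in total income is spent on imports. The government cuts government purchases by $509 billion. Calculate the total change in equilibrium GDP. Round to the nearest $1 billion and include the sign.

−$1,914 billion

Spending multiplier = 1/(1 − c + m) = 1/(1 − 0.804 + 0.07) = 1/0.266 ≈ 3.759.
ΔY = k × ΔG = (−$509 billion) / 0.266 ≈ −$1,914 billion.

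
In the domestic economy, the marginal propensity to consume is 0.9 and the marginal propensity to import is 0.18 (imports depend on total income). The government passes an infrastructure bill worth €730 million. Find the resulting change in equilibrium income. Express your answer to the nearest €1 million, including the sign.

+€2,607 million

Expenditure multiplier = 1/(1 − c + m) = 1/(1 − 0.9 + 0.18) = 1/0.28 ≈ 3.571.
ΔY = k × ΔG = (+€730 million) / 0.28 ≈ +€2,607 million.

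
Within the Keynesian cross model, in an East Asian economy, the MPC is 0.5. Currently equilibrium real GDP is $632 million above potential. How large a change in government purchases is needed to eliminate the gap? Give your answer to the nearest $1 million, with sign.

−$316 million

Spending multiplier = 1/(1 − MPC) = 1/(1 − 0.5) = 1/0.5 = 2.
Need ΔY = −$632 million, so ΔG = ΔY/k = (−$632 million) × 0.5 = −$316 million.
The government should cut government purchases by $316 million.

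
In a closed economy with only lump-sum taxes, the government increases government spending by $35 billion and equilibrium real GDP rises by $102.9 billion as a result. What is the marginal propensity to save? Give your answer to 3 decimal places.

0.340

Implied spending multiplier k = ΔY/ΔG = 102.9/35 = 2.94.
Since k = 1/(1 − MPC), MPC = 1 − 1/k = 1 − ΔG/ΔY = 1 − 35/102.9 ≈ 0.660.
MPS = 1 − MPC = 0.340.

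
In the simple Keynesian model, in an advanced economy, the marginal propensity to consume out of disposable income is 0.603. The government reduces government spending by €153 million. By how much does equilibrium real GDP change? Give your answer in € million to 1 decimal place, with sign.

Expenditure multiplier = 1/(1 − MPC) = 1/(1 − 0.603) = 1/0.397 ≈ 2.519.
ΔY = k × ΔG = (−€153 million) / 0.397 ≈ −€385.4 million.

−€385.4 million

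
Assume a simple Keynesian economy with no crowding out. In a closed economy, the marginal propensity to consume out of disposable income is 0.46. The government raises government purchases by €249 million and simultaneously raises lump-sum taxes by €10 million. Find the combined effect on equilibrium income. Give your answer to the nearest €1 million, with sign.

Expenditure multiplier = 1/(1 − MPC) = 1/(1 − 0.46) = 1/0.54 ≈ 1.852.
ΔG contributes k·ΔG = (+€249 million) / 0.54 ≈ +€461.1 million.
ΔT of +€10 million changes first-round spending by −c·ΔT = −€4.6 million, contributing k·(−c·ΔT) = (−€4.6 million) / 0.54 ≈ −€8.5 million.
Net ΔY = k(ΔG − c·ΔT) = (+€244.4 million) / 0.54 ≈ +€453 million.

+€453 million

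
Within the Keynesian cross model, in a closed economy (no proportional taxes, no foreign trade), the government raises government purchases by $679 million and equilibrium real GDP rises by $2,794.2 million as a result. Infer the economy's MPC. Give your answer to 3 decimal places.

0.757

Implied spending multiplier k = ΔY/ΔG = 2,794.2/679 ≈ 4.1152.
Since k = 1/(1 − MPC), MPC = 1 − 1/k = 1 − ΔG/ΔY = 1 − 679/2,794.2 ≈ 0.757.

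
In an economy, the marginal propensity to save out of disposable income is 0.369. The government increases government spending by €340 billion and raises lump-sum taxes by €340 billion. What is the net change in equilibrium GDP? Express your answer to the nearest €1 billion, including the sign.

MPC = 1 − MPS = 1 − 0.369 = 0.631.
Expenditure multiplier = 1/(1 − MPC) = 1/(1 − 0.631) = 1/0.369 ≈ 2.71.
ΔG contributes k·ΔG = (+€340 billion) / 0.369 ≈ +€921.4 billion.
ΔT of +€340 billion changes first-round spending by −c·ΔT = −€214.54 billion, contributing k·(−c·ΔT) = (−€214.54 billion) / 0.369 ≈ −€581.4 billion.
With ΔG = ΔT and no other leakages, the balanced-budget multiplier is 1, so ΔY = ΔG = +€340 billion.

+€340 billion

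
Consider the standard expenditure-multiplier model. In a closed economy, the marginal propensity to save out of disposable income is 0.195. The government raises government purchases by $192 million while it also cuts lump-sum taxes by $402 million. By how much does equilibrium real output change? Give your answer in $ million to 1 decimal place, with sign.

+$2,644.2 million

MPC = 1 − MPS = 1 − 0.195 = 0.805.
Expenditure multiplier = 1/(1 − MPC) = 1/(1 − 0.805) = 1/0.195 ≈ 5.128.
ΔG contributes k·ΔG = (+$192 million) / 0.195 ≈ +$984.6 million.
ΔT of −$402 million changes first-round spending by −c·ΔT = +$323.61 million, contributing k·(−c·ΔT) = (+$323.61 million) / 0.195 ≈ +$1,659.5 million.
Net ΔY = k(ΔG − c·ΔT) = (+$515.61 million) / 0.195 ≈ +$2,644.2 million.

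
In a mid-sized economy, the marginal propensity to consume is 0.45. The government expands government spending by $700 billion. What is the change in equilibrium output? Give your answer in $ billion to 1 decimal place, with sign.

+$1,272.7 billion

Expenditure multiplier = 1/(1 − MPC) = 1/(1 − 0.45) = 1/0.55 ≈ 1.818.
ΔY = k × ΔG = (+$700 billion) / 0.55 ≈ +$1,272.7 billion.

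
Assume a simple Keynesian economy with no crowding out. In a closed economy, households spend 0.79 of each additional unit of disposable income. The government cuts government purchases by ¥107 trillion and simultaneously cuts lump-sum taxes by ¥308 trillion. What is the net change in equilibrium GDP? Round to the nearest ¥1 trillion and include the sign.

+¥649 trillion

Expenditure multiplier = 1/(1 − MPC) = 1/(1 − 0.79) = 1/0.21 ≈ 4.762.
ΔG contributes k·ΔG = (−¥107 trillion) / 0.21 ≈ −¥509.5 trillion.
ΔT of −¥308 trillion changes first-round spending by −c·ΔT = +¥243.32 trillion, contributing k·(−c·ΔT) = (+¥243.32 trillion) / 0.21 ≈ +¥1,158.7 trillion.
Net ΔY = k(ΔG − c·ΔT) = (+¥136.32 trillion) / 0.21 ≈ +¥649 trillion.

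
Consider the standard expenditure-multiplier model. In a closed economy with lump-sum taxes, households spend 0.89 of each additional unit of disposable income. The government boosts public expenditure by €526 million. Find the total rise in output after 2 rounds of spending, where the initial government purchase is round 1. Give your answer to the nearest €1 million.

€994 million

Round 1 adds ΔG = €526 million; each later round is MPC = 0.89 times the previous.
After 2 rounds: 526 + 468.14 = ΔG·(1 − c^2)/(1 − c) = 526 × (1 − 0.7921)/0.11 ≈ €994 million.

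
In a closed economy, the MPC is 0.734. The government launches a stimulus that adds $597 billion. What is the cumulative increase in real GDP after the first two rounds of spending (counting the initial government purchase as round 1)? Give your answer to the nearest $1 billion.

Round 1 adds ΔG = $597 billion; each later round is MPC = 0.734 times the previous.
After 2 rounds: 597 + 438.198 = ΔG·(1 − c^2)/(1 − c) = 597 × (1 − 0.538756)/0.266 ≈ $1,035 billion.

$1,035 billion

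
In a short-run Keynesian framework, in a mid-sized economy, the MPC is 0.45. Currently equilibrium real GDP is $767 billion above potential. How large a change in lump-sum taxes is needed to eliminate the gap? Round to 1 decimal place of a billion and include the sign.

+$937.4 billion

Spending multiplier = 1/(1 − MPC) = 1/(1 − 0.45) = 1/0.55 ≈ 1.818.
Tax multiplier = −c·k = −0.45/0.55 ≈ −0.818. Need ΔY = −$767 billion, so ΔT = ΔY/(−c·k) = −(−$767 billion) × 0.55 / 0.45 ≈ +$937.4 billion.
The government should raise lump-sum taxes by $937.4 billion.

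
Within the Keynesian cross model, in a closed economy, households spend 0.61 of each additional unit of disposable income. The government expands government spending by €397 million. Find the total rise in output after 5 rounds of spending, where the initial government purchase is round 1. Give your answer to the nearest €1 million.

Round 1 adds ΔG = €397 million; each later round is MPC = 0.61 times the previous.
After 5 rounds: 397 + 242.17 + 147.7237 + 90.111457 + 54.96798877 = ΔG·(1 − c^5)/(1 − c) = 397 × (1 − 0.0844596301)/0.39 ≈ €932 million.

€932 million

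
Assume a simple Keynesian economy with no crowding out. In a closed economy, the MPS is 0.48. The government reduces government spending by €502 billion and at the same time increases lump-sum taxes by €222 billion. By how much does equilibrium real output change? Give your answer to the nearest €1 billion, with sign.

−€1,286 billion

MPC = 1 − MPS = 1 − 0.48 = 0.52.
Expenditure multiplier = 1/(1 − MPC) = 1/(1 − 0.52) = 1/0.48 ≈ 2.083.
ΔG contributes k·ΔG = (−€502 billion) / 0.48 ≈ −€1,045.8 billion.
ΔT of +€222 billion changes first-round spending by −c·ΔT = −€115.44 billion, contributing k·(−c·ΔT) = (−€115.44 billion) / 0.48 = −€240.5 billion.
Net ΔY = k(ΔG − c·ΔT) = (−€617.44 billion) / 0.48 ≈ −€1,286 billion.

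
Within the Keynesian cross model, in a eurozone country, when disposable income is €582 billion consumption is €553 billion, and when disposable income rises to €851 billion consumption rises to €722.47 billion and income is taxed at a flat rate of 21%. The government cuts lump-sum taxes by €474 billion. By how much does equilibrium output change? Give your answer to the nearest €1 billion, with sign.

MPC = ΔC/ΔYd = (722.47 − 553)/(851 − 582) = 169.47/269 = 0.63.
A lump-sum tax change of −€474 billion shifts disposable income by +€474 billion; first-round consumption changes by −c × ΔT = −0.63 × (−€474 billion) = +€298.62 billion.
Expenditure multiplier = 1/(1 − c(1−t)) = 1/(1 − 0.63×0.79) = 1/0.5023 ≈ 1.991.
The tax multiplier is −c × k ≈ −1.254, so ΔY = k × (−c·ΔT) = (+€298.62 billion) / 0.5023 ≈ +€595 billion.

+€595 billion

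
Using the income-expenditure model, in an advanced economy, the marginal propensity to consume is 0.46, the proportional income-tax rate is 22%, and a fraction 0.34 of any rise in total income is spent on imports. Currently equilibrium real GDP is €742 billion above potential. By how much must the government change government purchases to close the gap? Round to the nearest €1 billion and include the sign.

Spending multiplier = 1/(1 − c(1−t) + m) = 1/(1 − 0.46×0.78 + 0.34) = 1/0.9812 ≈ 1.019.
Need ΔY = −€742 billion, so ΔG = ΔY/k = (−€742 billion) × 0.9812 ≈ −€728 billion.
The government should cut government purchases by €728 billion.

−€728 billion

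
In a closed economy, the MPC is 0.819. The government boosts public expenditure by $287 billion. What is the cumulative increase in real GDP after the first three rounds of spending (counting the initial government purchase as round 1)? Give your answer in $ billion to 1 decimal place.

$714.6 billion

Round 1 adds ΔG = $287 billion; each later round is MPC = 0.819 times the previous.
After 3 rounds: 287 + 235.053 + 192.508407 = ΔG·(1 − c^3)/(1 − c) = 287 × (1 − 0.549353259)/0.181 ≈ $714.6 billion.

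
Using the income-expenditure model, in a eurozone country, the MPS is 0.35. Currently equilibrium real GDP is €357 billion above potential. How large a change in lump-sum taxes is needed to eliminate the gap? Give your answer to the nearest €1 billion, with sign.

+€192 billion

MPC = 1 − MPS = 1 − 0.35 = 0.65.
Spending multiplier = 1/(1 − MPC) = 1/(1 − 0.65) = 1/0.35 ≈ 2.857.
Tax multiplier = −c·k = −0.65/0.35 ≈ −1.857. Need ΔY = −€357 billion, so ΔT = ΔY/(−c·k) = −(−€357 billion) × 0.35 / 0.65 ≈ +€192 billion.
The government should raise lump-sum taxes by €192 billion.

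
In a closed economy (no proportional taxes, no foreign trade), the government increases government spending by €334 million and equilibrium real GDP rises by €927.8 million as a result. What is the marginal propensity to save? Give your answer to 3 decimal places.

Implied spending multiplier k = ΔY/ΔG = 927.8/334 ≈ 2.7778.
Since k = 1/(1 − MPC), MPC = 1 − 1/k = 1 − ΔG/ΔY = 1 − 334/927.8 ≈ 0.640.
MPS = 1 − MPC = 0.360.

0.360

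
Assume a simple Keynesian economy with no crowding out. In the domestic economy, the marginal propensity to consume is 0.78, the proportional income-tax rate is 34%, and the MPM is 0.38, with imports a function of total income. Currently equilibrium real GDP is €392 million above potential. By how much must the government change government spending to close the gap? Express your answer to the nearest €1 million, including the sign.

−€339 million

Spending multiplier = 1/(1 − c(1−t) + m) = 1/(1 − 0.78×0.66 + 0.38) = 1/0.8652 ≈ 1.156.
Need ΔY = −€392 million, so ΔG = ΔY/k = (−€392 million) × 0.8652 ≈ −€339 million.
The government should cut government spending by €339 million.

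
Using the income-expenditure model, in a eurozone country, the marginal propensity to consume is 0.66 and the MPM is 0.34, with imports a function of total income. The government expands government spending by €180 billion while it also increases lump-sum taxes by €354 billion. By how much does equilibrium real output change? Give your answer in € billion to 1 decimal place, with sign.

Expenditure multiplier = 1/(1 − c + m) = 1/(1 − 0.66 + 0.34) = 1/0.68 ≈ 1.471.
ΔG contributes k·ΔG = (+€180 billion) / 0.68 ≈ +€264.7 billion.
ΔT of +€354 billion changes first-round spending by −c·ΔT = −€233.64 billion, contributing k·(−c·ΔT) = (−€233.64 billion) / 0.68 ≈ −€343.6 billion.
Net ΔY = k(ΔG − c·ΔT) = (−€53.64 billion) / 0.68 ≈ −€78.9 billion.

−€78.9 billion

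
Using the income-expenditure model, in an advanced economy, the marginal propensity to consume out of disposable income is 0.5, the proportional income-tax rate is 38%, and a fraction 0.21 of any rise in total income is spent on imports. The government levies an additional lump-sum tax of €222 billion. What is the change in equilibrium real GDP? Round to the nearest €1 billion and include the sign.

−€123 billion

A lump-sum tax change of +€222 billion shifts disposable income by −€222 billion; first-round consumption changes by −c × ΔT = −0.5 × (+€222 billion) = −€111 billion.
Expenditure multiplier = 1/(1 − c(1−t) + m) = 1/(1 − 0.5×0.62 + 0.21) = 1/0.9 ≈ 1.111.
The tax multiplier is −c × k ≈ −0.556, so ΔY = k × (−c·ΔT) = (−€111 billion) / 0.9 ≈ −€123 billion.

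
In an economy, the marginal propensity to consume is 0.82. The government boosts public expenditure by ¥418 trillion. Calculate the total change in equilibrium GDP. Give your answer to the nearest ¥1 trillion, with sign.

Spending multiplier = 1/(1 − MPC) = 1/(1 − 0.82) = 1/0.18 ≈ 5.556.
ΔY = k × ΔG = (+¥418 trillion) / 0.18 ≈ +¥2,322 trillion.

+¥2,322 trillion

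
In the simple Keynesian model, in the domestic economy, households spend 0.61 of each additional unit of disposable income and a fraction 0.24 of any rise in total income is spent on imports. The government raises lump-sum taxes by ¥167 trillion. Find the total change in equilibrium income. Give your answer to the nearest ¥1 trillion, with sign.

A lump-sum tax change of +¥167 trillion shifts disposable income by −¥167 trillion; first-round consumption changes by −c × ΔT = −0.61 × (+¥167 trillion) = −¥101.87 trillion.
Expenditure multiplier = 1/(1 − c + m) = 1/(1 − 0.61 + 0.24) = 1/0.63 ≈ 1.587.
The tax multiplier is −c × k ≈ −0.968, so ΔY = k × (−c·ΔT) = (−¥101.87 trillion) / 0.63 ≈ −¥162 trillion.

−¥162 trillion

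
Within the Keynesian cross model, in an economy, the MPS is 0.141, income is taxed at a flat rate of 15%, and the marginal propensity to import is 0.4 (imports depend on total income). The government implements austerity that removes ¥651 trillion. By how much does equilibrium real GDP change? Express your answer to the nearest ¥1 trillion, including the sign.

−¥972 trillion

MPC = 1 − MPS = 1 − 0.141 = 0.859.
Government-spending multiplier = 1/(1 − c(1−t) + m) = 1/(1 − 0.859×0.85 + 0.4) = 1/0.66985 ≈ 1.493.
ΔY = k × ΔG = (−¥651 trillion) / 0.66985 ≈ −¥972 trillion.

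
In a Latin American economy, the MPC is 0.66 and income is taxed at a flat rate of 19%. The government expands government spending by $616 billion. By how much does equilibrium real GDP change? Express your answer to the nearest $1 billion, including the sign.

Expenditure multiplier = 1/(1 − c(1−t)) = 1/(1 − 0.66×0.81) = 1/0.4654 ≈ 2.149.
ΔY = k × ΔG = (+$616 billion) / 0.4654 ≈ +$1,324 billion.

+$1,324 billion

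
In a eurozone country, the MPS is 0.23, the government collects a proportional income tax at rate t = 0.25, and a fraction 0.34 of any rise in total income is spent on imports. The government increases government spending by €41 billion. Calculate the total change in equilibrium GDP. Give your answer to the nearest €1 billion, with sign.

MPC = 1 − MPS = 1 − 0.23 = 0.77.
Spending multiplier = 1/(1 − c(1−t) + m) = 1/(1 − 0.77×0.75 + 0.34) = 1/0.7625 ≈ 1.311.
ΔY = k × ΔG = (+€41 billion) / 0.7625 ≈ +€54 billion.

+€54 billion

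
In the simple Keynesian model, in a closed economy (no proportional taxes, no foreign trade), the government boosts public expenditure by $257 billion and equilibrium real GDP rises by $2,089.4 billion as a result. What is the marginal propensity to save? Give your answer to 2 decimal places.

Implied spending multiplier k = ΔY/ΔG = 2,089.4/257 ≈ 8.13.
Since k = 1/(1 − MPC), MPC = 1 − 1/k = 1 − ΔG/ΔY = 1 − 257/2,089.4 ≈ 0.88.
MPS = 1 − MPC = 0.12.

0.12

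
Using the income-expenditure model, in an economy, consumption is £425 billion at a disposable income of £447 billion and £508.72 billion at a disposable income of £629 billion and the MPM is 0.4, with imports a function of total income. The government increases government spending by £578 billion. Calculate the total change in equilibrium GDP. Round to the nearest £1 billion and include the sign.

MPC = ΔC/ΔYd = (508.72 − 425)/(629 − 447) = 83.72/182 = 0.46.
Expenditure multiplier = 1/(1 − c + m) = 1/(1 − 0.46 + 0.4) = 1/0.94 ≈ 1.064.
ΔY = k × ΔG = (+£578 billion) / 0.94 ≈ +£615 billion.

+£615 billion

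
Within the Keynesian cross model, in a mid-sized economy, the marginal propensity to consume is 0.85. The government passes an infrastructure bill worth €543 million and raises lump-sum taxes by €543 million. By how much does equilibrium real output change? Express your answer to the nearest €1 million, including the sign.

+€543 million

Expenditure multiplier = 1/(1 − MPC) = 1/(1 − 0.85) = 1/0.15 ≈ 6.667.
ΔG contributes k·ΔG = (+€543 million) / 0.15 = +€3,620 million.
ΔT of +€543 million changes first-round spending by −c·ΔT = −€461.55 million, contributing k·(−c·ΔT) = (−€461.55 million) / 0.15 = −€3,077 million.
With ΔG = ΔT and no other leakages, the balanced-budget multiplier is 1, so ΔY = ΔG = +€543 million.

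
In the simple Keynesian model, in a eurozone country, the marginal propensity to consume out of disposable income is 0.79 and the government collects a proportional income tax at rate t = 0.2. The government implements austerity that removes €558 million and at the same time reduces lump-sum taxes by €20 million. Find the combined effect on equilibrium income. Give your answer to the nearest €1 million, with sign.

−€1,473 million

Expenditure multiplier = 1/(1 − c(1−t)) = 1/(1 − 0.79×0.8) = 1/0.368 ≈ 2.717.
ΔG contributes k·ΔG = (−€558 million) / 0.368 ≈ −€1,516.3 million.
ΔT of −€20 million changes first-round spending by −c·ΔT = +€15.8 million, contributing k·(−c·ΔT) = (+€15.8 million) / 0.368 ≈ +€42.9 million.
Net ΔY = k(ΔG − c·ΔT) = (−€542.2 million) / 0.368 ≈ −€1,473 million.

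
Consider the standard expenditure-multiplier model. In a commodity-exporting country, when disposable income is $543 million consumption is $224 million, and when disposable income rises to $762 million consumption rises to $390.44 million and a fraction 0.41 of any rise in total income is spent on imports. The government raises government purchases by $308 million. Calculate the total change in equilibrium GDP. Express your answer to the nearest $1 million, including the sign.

MPC = ΔC/ΔYd = (390.44 − 224)/(762 − 543) = 166.44/219 = 0.76.
Spending multiplier = 1/(1 − c + m) = 1/(1 − 0.76 + 0.41) = 1/0.65 ≈ 1.538.
ΔY = k × ΔG = (+$308 million) / 0.65 ≈ +$474 million.

+$474 million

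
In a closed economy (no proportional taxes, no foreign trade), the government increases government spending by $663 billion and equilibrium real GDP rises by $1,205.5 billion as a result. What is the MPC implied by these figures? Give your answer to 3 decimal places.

Implied spending multiplier k = ΔY/ΔG = 1,205.5/663 ≈ 1.8183.
Since k = 1/(1 − MPC), MPC = 1 − 1/k = 1 − ΔG/ΔY = 1 − 663/1,205.5 ≈ 0.450.

0.450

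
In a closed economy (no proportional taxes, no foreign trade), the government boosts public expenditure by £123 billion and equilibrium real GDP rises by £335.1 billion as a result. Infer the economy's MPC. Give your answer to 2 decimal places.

Implied spending multiplier k = ΔY/ΔG = 335.1/123 ≈ 2.7244.
Since k = 1/(1 − MPC), MPC = 1 − 1/k = 1 − ΔG/ΔY = 1 − 123/335.1 ≈ 0.63.

0.63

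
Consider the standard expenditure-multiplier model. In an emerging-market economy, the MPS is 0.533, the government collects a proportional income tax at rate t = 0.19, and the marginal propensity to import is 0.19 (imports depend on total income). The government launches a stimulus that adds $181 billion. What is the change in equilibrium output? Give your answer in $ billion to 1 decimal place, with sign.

+$223.0 billion

MPC = 1 − MPS = 1 − 0.533 = 0.467.
Government-spending multiplier = 1/(1 − c(1−t) + m) = 1/(1 − 0.467×0.81 + 0.19) = 1/0.81173 ≈ 1.232.
ΔY = k × ΔG = (+$181 billion) / 0.81173 ≈ +$223 billion.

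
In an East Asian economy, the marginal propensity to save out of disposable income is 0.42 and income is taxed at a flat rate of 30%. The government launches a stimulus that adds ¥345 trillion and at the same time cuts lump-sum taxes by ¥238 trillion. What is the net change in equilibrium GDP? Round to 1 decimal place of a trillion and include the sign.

+¥813.2 trillion

MPC = 1 − MPS = 1 − 0.42 = 0.58.
Expenditure multiplier = 1/(1 − c(1−t)) = 1/(1 − 0.58×0.7) = 1/0.594 ≈ 1.684.
ΔG contributes k·ΔG = (+¥345 trillion) / 0.594 ≈ +¥580.8 trillion.
ΔT of −¥238 trillion changes first-round spending by −c·ΔT = +¥138.04 trillion, contributing k·(−c·ΔT) = (+¥138.04 trillion) / 0.594 ≈ +¥232.4 trillion.
Net ΔY = k(ΔG − c·ΔT) = (+¥483.04 trillion) / 0.594 ≈ +¥813.2 trillion.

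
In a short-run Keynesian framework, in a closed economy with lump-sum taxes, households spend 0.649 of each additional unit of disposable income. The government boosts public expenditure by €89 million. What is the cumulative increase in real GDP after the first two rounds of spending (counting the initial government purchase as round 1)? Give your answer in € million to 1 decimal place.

€146.8 million

Round 1 adds ΔG = €89 million; each later round is MPC = 0.649 times the previous.
After 2 rounds: 89 + 57.761 = ΔG·(1 − c^2)/(1 − c) = 89 × (1 − 0.421201)/0.351 ≈ €146.8 million.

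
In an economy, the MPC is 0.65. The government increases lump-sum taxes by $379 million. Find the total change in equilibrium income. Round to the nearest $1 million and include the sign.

A lump-sum tax change of +$379 million shifts disposable income by −$379 million; first-round consumption changes by −c × ΔT = −0.65 × (+$379 million) = −$246.35 million.
Expenditure multiplier = 1/(1 − MPC) = 1/(1 − 0.65) = 1/0.35 ≈ 2.857.
The tax multiplier is −c × k ≈ −1.857, so ΔY = k × (−c·ΔT) = (−$246.35 million) / 0.35 ≈ −$704 million.

−$704 million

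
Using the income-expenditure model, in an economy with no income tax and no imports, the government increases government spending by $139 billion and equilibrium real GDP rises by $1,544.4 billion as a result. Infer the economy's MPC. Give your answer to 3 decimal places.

0.910

Implied spending multiplier k = ΔY/ΔG = 1,544.4/139 ≈ 11.1108.
Since k = 1/(1 − MPC), MPC = 1 − 1/k = 1 − ΔG/ΔY = 1 − 139/1,544.4 ≈ 0.910.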